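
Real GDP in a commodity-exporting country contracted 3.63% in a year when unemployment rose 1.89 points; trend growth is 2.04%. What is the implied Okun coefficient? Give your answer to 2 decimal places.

Growth form: g_Y = g_Y* - β × Δu, so β = (g_Y* - g_Y)/Δu.
β = (2.04 + 3.63)/1.89 = 5.67/1.89 = 3.00.

β ≈ 3.00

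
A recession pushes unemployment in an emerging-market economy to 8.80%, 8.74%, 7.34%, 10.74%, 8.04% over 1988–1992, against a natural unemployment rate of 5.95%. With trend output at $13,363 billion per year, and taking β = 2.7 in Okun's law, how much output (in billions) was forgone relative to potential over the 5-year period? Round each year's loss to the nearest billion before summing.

Year 1988: gap = -2.7 × (8.8 - 5.95) = -7.695%, loss ≈ 13363 × 7.695/100 ≈ 1028.
Year 1989: gap = -2.7 × (8.74 - 5.95) = -7.533%, loss ≈ 13363 × 7.533/100 ≈ 1007.
Year 1990: gap = -2.7 × (7.34 - 5.95) = -3.753%, loss ≈ 13363 × 3.753/100 ≈ 502.
Year 1991: gap = -2.7 × (10.74 - 5.95) = -12.933%, loss ≈ 13363 × 12.933/100 ≈ 1728.
Year 1992: gap = -2.7 × (8.04 - 5.95) = -5.643%, loss ≈ 13363 × 5.643/100 ≈ 754.
Total lost output = 1028 + 1007 + 502 + 1728 + 754 = 5019 billion.

$5,019 billion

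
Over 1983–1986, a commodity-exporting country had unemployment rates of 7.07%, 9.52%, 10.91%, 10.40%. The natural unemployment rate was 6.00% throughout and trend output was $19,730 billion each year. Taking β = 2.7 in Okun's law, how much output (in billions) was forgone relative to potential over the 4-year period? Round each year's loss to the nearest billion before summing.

Year 1983: gap = -2.7 × (7.07 - 6) = -2.889%, loss ≈ 19730 × 2.889/100 ≈ 570.
Year 1984: gap = -2.7 × (9.52 - 6) = -9.504%, loss ≈ 19730 × 9.504/100 ≈ 1875.
Year 1985: gap = -2.7 × (10.91 - 6) = -13.257%, loss ≈ 19730 × 13.257/100 ≈ 2616.
Year 1986: gap = -2.7 × (10.4 - 6) = -11.88%, loss ≈ 19730 × 11.88/100 ≈ 2344.
Total lost output = 570 + 1875 + 2616 + 2344 = 7405 billion.

$7,405 billion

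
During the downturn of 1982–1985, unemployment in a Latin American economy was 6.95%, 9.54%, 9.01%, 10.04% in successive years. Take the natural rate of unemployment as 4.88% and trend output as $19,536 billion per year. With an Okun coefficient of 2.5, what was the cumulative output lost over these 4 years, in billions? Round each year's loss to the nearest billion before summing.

$7,824 billion

Year 1982: gap = -2.5 × (6.95 - 4.88) = -5.175%, loss ≈ 19536 × 5.175/100 ≈ 1011.
Year 1983: gap = -2.5 × (9.54 - 4.88) = -11.65%, loss ≈ 19536 × 11.65/100 ≈ 2276.
Year 1984: gap = -2.5 × (9.01 - 4.88) = -10.325%, loss ≈ 19536 × 10.325/100 ≈ 2017.
Year 1985: gap = -2.5 × (10.04 - 4.88) = -12.9%, loss ≈ 19536 × 12.9/100 ≈ 2520.
Total lost output = 1011 + 2276 + 2017 + 2520 = 7824 billion.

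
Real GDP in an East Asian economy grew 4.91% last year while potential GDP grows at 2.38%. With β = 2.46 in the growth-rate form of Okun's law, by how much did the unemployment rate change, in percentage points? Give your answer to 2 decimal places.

-1.03 percentage points

Growth-rate Okun's law: g_Y = g_Y* - β × Δu, so Δu = (g_Y* - g_Y)/β.
Δu = (2.38 - 4.91)/2.46 = -2.53/2.46 = -1.03 percentage points.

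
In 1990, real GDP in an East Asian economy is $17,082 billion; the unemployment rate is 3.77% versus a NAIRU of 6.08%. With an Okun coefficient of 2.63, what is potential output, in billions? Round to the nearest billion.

Unemployment gap = 3.77 - 6.08 = -2.31 points, so output gap = -2.63 × (-2.31) = 6.0753%.
Since Y = Y* × (1 + gap/100), Y* = 17082/1.060753 ≈ 16104 billion.

$16,104 billion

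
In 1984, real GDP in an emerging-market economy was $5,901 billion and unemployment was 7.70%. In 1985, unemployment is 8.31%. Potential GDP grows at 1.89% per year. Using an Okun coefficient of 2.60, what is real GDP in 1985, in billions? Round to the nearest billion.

Δu = 8.31 - 7.7 = 0.61 points.
Okun's law (growth form): g_Y = g_Y* - β × Δu = 1.89 - 2.60 × (0.61) = 1.89 - 1.586 = 0.304%.
Real GDP in the next year = 5901 × (1 + 0.304/100) = 5901 × 1.00304 ≈ 5919 billion.

$5,919 billion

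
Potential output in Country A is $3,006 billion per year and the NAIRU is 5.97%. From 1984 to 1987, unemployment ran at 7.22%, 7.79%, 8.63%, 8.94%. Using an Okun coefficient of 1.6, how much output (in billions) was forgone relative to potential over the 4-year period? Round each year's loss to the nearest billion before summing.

Year 1984: gap = -1.6 × (7.22 - 5.97) = -2%, loss ≈ 3006 × 2/100 ≈ 60.
Year 1985: gap = -1.6 × (7.79 - 5.97) = -2.912%, loss ≈ 3006 × 2.912/100 ≈ 88.
Year 1986: gap = -1.6 × (8.63 - 5.97) = -4.256%, loss ≈ 3006 × 4.256/100 ≈ 128.
Year 1987: gap = -1.6 × (8.94 - 5.97) = -4.752%, loss ≈ 3006 × 4.752/100 ≈ 143.
Total lost output = 60 + 88 + 128 + 143 = 419 billion.

$419 billion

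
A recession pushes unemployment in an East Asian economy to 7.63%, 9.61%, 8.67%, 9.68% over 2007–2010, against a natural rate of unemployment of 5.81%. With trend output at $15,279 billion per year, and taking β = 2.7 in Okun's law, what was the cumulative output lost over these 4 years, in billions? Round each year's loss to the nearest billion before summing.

$5,096 billion

Year 2007: gap = -2.7 × (7.63 - 5.81) = -4.914%, loss ≈ 15279 × 4.914/100 ≈ 751.
Year 2008: gap = -2.7 × (9.61 - 5.81) = -10.26%, loss ≈ 15279 × 10.26/100 ≈ 1568.
Year 2009: gap = -2.7 × (8.67 - 5.81) = -7.722%, loss ≈ 15279 × 7.722/100 ≈ 1180.
Year 2010: gap = -2.7 × (9.68 - 5.81) = -10.449%, loss ≈ 15279 × 10.449/100 ≈ 1597.
Total lost output = 751 + 1568 + 1180 + 1597 = 5096 billion.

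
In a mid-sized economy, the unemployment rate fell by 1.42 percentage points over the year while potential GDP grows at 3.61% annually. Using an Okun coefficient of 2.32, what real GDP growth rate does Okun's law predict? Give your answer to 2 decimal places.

Growth-rate Okun's law: g_Y = g_Y* - β × Δu.
g_Y = 3.61 - 2.32 × (-1.42) = 3.61 + 3.2944 = 6.9044%, i.e. 6.90% to 2 d.p.

6.90%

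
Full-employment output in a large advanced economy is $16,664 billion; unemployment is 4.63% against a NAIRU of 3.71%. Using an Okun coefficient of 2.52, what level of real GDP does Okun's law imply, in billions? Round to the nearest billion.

$16,278 billion

Unemployment gap = 4.63 - 3.71 = 0.92 points, so the output gap is -2.52 × 0.92 = -2.3184%.
Actual GDP = 16664 × (1 - 2.3184/100) = 16664 × 0.976816 ≈ 16278 billion.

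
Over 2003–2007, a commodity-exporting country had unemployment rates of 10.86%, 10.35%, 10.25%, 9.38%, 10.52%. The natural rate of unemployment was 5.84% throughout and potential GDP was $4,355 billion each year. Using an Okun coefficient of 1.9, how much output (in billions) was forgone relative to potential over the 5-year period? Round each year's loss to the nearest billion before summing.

$1,833 billion

Year 2003: gap = -1.9 × (10.86 - 5.84) = -9.538%, loss ≈ 4355 × 9.538/100 ≈ 415.
Year 2004: gap = -1.9 × (10.35 - 5.84) = -8.569%, loss ≈ 4355 × 8.569/100 ≈ 373.
Year 2005: gap = -1.9 × (10.25 - 5.84) = -8.379%, loss ≈ 4355 × 8.379/100 ≈ 365.
Year 2006: gap = -1.9 × (9.38 - 5.84) = -6.726%, loss ≈ 4355 × 6.726/100 ≈ 293.
Year 2007: gap = -1.9 × (10.52 - 5.84) = -8.892%, loss ≈ 4355 × 8.892/100 ≈ 387.
Total lost output = 415 + 373 + 365 + 293 + 387 = 1833 billion.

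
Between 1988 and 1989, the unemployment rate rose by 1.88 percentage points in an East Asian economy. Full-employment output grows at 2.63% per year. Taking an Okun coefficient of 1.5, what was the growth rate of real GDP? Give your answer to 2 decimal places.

-0.19%

Growth-rate Okun's law: g_Y = g_Y* - β × Δu.
g_Y = 2.63 - 1.5 × (1.88) = 2.63 - 2.82 = -0.19%, i.e. -0.19% to 2 d.p.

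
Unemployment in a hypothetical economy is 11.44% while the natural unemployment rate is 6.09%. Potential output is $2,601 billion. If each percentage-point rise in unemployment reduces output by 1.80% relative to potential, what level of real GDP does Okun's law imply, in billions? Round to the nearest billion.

$2,351 billion

Unemployment gap = 11.44 - 6.09 = 5.35 points, so the output gap is -1.8 × 5.35 = -9.63%.
Actual GDP = 2601 × (1 - 9.63/100) = 2601 × 0.9037 ≈ 2351 billion.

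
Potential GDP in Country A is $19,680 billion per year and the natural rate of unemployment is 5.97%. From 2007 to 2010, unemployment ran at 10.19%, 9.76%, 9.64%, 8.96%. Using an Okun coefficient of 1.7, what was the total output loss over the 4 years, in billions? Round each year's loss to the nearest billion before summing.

$4,908 billion

Year 2007: gap = -1.7 × (10.19 - 5.97) = -7.174%, loss ≈ 19680 × 7.174/100 ≈ 1412.
Year 2008: gap = -1.7 × (9.76 - 5.97) = -6.443%, loss ≈ 19680 × 6.443/100 ≈ 1268.
Year 2009: gap = -1.7 × (9.64 - 5.97) = -6.239%, loss ≈ 19680 × 6.239/100 ≈ 1228.
Year 2010: gap = -1.7 × (8.96 - 5.97) = -5.083%, loss ≈ 19680 × 5.083/100 ≈ 1000.
Total lost output = 1412 + 1268 + 1228 + 1000 = 4908 billion.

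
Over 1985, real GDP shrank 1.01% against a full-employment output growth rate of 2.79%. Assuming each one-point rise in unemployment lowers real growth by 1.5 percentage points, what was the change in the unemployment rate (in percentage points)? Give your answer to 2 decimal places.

Growth-rate Okun's law: g_Y = g_Y* - β × Δu, so Δu = (g_Y* - g_Y)/β.
Δu = (2.79 + 1.01)/1.5 = 3.8/1.5 = 2.53 percentage points.

2.53 percentage points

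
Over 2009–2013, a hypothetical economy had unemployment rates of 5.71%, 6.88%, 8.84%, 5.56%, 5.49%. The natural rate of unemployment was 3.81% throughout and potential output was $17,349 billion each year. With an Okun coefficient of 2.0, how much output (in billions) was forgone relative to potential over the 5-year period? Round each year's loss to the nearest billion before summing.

Year 2009: gap = -2.0 × (5.71 - 3.81) = -3.8%, loss ≈ 17349 × 3.8/100 ≈ 659.
Year 2010: gap = -2.0 × (6.88 - 3.81) = -6.14%, loss ≈ 17349 × 6.14/100 ≈ 1065.
Year 2011: gap = -2.0 × (8.84 - 3.81) = -10.06%, loss ≈ 17349 × 10.06/100 ≈ 1745.
Year 2012: gap = -2.0 × (5.56 - 3.81) = -3.5%, loss ≈ 17349 × 3.5/100 ≈ 607.
Year 2013: gap = -2.0 × (5.49 - 3.81) = -3.36%, loss ≈ 17349 × 3.36/100 ≈ 583.
Total lost output = 659 + 1065 + 1745 + 607 + 583 = 4659 billion.

$4,659 billion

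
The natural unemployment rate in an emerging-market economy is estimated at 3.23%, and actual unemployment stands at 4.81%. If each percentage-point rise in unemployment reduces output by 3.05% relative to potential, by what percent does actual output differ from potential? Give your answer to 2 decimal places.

-4.82%

The unemployment gap is 4.81 - 3.23 = 1.58 percentage points.
Okun's law gives an output gap of -3.05 × 1.58 = -4.819%, i.e. 4.82% below potential.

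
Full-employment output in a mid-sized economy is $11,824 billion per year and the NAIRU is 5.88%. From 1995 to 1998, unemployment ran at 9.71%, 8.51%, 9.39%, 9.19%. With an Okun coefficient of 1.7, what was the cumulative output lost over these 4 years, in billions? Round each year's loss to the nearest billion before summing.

$2,670 billion

Year 1995: gap = -1.7 × (9.71 - 5.88) = -6.511%, loss ≈ 11824 × 6.511/100 ≈ 770.
Year 1996: gap = -1.7 × (8.51 - 5.88) = -4.471%, loss ≈ 11824 × 4.471/100 ≈ 529.
Year 1997: gap = -1.7 × (9.39 - 5.88) = -5.967%, loss ≈ 11824 × 5.967/100 ≈ 706.
Year 1998: gap = -1.7 × (9.19 - 5.88) = -5.627%, loss ≈ 11824 × 5.627/100 ≈ 665.
Total lost output = 770 + 529 + 706 + 665 = 2670 billion.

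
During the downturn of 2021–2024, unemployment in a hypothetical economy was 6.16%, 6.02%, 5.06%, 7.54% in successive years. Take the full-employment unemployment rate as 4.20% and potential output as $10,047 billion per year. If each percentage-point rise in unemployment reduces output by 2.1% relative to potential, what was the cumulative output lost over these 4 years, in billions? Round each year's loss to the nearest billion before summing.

Year 2021: gap = -2.1 × (6.16 - 4.2) = -4.116%, loss ≈ 10047 × 4.116/100 ≈ 414.
Year 2022: gap = -2.1 × (6.02 - 4.2) = -3.822%, loss ≈ 10047 × 3.822/100 ≈ 384.
Year 2023: gap = -2.1 × (5.06 - 4.2) = -1.806%, loss ≈ 10047 × 1.806/100 ≈ 181.
Year 2024: gap = -2.1 × (7.54 - 4.2) = -7.014%, loss ≈ 10047 × 7.014/100 ≈ 705.
Total lost output = 414 + 384 + 181 + 705 = 1684 billion.

$1,684 billion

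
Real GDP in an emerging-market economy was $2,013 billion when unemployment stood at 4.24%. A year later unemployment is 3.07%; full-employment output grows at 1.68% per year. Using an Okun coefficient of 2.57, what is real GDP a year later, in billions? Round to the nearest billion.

$2,107 billion

Δu = 3.07 - 4.24 = -1.17 points.
Okun's law (growth form): g_Y = g_Y* - β × Δu = 1.68 - 2.57 × (-1.17) = 1.68 + 3.0069 = 4.6869%.
Real GDP in the next year = 2013 × (1 + 4.6869/100) = 2013 × 1.046869 ≈ 2107 billion.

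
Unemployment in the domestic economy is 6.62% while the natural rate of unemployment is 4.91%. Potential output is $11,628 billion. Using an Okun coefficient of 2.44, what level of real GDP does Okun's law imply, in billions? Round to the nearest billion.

Unemployment gap = 6.62 - 4.91 = 1.71 points, so the output gap is -2.44 × 1.71 = -4.1724%.
Actual GDP = 11628 × (1 - 4.1724/100) = 11628 × 0.958276 ≈ 11143 billion.

$11,143 billion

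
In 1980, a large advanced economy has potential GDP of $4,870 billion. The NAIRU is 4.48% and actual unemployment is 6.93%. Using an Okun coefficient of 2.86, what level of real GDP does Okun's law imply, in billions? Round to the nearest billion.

Unemployment gap = 6.93 - 4.48 = 2.45 points, so the output gap is -2.86 × 2.45 = -7.007%.
Actual GDP = 4870 × (1 - 7.007/100) = 4870 × 0.92993 ≈ 4529 billion.

$4,529 billion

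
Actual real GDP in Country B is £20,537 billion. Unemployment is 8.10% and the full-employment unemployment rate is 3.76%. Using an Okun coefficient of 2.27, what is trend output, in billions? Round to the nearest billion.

Unemployment gap = 8.1 - 3.76 = 4.34 points, so output gap = -2.27 × 4.34 = -9.8518%.
Since Y = Y* × (1 + gap/100), Y* = 20537/0.901482 ≈ 22781 billion.

£22,781 billion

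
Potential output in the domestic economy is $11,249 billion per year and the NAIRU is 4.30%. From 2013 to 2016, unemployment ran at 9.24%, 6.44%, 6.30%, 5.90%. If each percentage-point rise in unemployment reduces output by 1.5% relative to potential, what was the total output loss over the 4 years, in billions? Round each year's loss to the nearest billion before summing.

$1,802 billion

Year 2013: gap = -1.5 × (9.24 - 4.3) = -7.41%, loss ≈ 11249 × 7.41/100 ≈ 834.
Year 2014: gap = -1.5 × (6.44 - 4.3) = -3.21%, loss ≈ 11249 × 3.21/100 ≈ 361.
Year 2015: gap = -1.5 × (6.3 - 4.3) = -3%, loss ≈ 11249 × 3/100 ≈ 337.
Year 2016: gap = -1.5 × (5.9 - 4.3) = -2.4%, loss ≈ 11249 × 2.4/100 ≈ 270.
Total lost output = 834 + 361 + 337 + 270 = 1802 billion.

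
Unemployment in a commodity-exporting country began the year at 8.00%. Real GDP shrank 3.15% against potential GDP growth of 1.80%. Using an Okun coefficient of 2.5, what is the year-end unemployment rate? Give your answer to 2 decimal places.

9.98%

Growth-rate Okun's law: g_Y = g_Y* - β × Δu, so Δu = (g_Y* - g_Y)/β.
Δu = (1.8 + 3.15)/2.5 = 4.95/2.5 = 1.98 percentage points.
Year-end unemployment = 8 + 1.98 = 9.98%.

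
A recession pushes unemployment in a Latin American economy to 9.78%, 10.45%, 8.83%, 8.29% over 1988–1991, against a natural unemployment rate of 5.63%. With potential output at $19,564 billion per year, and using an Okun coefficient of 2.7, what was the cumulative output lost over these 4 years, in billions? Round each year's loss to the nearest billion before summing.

Year 1988: gap = -2.7 × (9.78 - 5.63) = -11.205%, loss ≈ 19564 × 11.205/100 ≈ 2192.
Year 1989: gap = -2.7 × (10.45 - 5.63) = -13.014%, loss ≈ 19564 × 13.014/100 ≈ 2546.
Year 1990: gap = -2.7 × (8.83 - 5.63) = -8.64%, loss ≈ 19564 × 8.64/100 ≈ 1690.
Year 1991: gap = -2.7 × (8.29 - 5.63) = -7.182%, loss ≈ 19564 × 7.182/100 ≈ 1405.
Total lost output = 2192 + 2546 + 1690 + 1405 = 7833 billion.

$7,833 billion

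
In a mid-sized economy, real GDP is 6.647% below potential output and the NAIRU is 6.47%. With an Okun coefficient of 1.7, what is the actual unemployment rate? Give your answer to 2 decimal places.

10.38%

From Okun's law, u - u* = -(output gap)/β = -(-6.647)/1.7 = 3.91 points.
So u = 6.47 + 3.91 = 10.38%.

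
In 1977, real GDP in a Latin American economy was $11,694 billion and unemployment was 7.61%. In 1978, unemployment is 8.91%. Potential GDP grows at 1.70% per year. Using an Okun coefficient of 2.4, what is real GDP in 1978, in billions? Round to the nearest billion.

$11,528 billion

Δu = 8.91 - 7.61 = 1.3 points.
Okun's law (growth form): g_Y = g_Y* - β × Δu = 1.70 - 2.4 × (1.30) = 1.7 - 3.12 = -1.42%.
Real GDP in the next year = 11694 × (1 - 1.42/100) = 11694 × 0.9858 ≈ 11528 billion.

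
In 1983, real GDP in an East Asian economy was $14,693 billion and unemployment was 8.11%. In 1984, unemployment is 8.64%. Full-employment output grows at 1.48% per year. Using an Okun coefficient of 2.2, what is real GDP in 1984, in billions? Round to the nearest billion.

$14,739 billion

Δu = 8.64 - 8.11 = 0.53 points.
Okun's law (growth form): g_Y = g_Y* - β × Δu = 1.48 - 2.2 × (0.53) = 1.48 - 1.166 = 0.314%.
Real GDP in the next year = 14693 × (1 + 0.314/100) = 14693 × 1.00314 ≈ 14739 billion.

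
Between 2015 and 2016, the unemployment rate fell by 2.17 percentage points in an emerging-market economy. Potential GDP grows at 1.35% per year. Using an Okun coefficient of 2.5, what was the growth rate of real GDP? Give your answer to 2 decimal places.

6.78%

Growth-rate Okun's law: g_Y = g_Y* - β × Δu.
g_Y = 1.35 - 2.5 × (-2.17) = 1.35 + 5.425 = 6.775%, i.e. 6.78% to 2 d.p.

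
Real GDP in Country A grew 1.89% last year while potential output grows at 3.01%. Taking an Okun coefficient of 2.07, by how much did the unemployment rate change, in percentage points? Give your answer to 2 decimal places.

Growth-rate Okun's law: g_Y = g_Y* - β × Δu, so Δu = (g_Y* - g_Y)/β.
Δu = (3.01 - 1.89)/2.07 = 1.12/2.07 = 0.54 percentage points.

0.54 percentage points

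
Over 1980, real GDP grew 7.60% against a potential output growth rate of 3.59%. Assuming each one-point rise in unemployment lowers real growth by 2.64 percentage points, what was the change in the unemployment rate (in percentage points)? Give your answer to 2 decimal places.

-1.52 percentage points

Growth-rate Okun's law: g_Y = g_Y* - β × Δu, so Δu = (g_Y* - g_Y)/β.
Δu = (3.59 - 7.6)/2.64 = -4.01/2.64 = -1.52 percentage points.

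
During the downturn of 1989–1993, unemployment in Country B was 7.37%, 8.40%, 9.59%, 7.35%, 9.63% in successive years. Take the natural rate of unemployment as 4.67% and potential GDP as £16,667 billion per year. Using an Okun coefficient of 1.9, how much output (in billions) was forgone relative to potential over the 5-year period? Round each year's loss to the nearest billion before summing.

Year 1989: gap = -1.9 × (7.37 - 4.67) = -5.13%, loss ≈ 16667 × 5.13/100 ≈ 855.
Year 1990: gap = -1.9 × (8.4 - 4.67) = -7.087%, loss ≈ 16667 × 7.087/100 ≈ 1181.
Year 1991: gap = -1.9 × (9.59 - 4.67) = -9.348%, loss ≈ 16667 × 9.348/100 ≈ 1558.
Year 1992: gap = -1.9 × (7.35 - 4.67) = -5.092%, loss ≈ 16667 × 5.092/100 ≈ 849.
Year 1993: gap = -1.9 × (9.63 - 4.67) = -9.424%, loss ≈ 16667 × 9.424/100 ≈ 1571.
Total lost output = 855 + 1181 + 1558 + 849 + 1571 = 6014 billion.

£6,014 billion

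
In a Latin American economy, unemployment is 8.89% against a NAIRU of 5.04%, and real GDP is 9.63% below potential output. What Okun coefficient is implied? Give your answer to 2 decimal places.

β ≈ 2.50

Okun's law: output gap = -β × (u - u*).
-9.63 = -β × (8.89 - 5.04) = -β × 3.85, so β = 9.63/3.85 = 2.50.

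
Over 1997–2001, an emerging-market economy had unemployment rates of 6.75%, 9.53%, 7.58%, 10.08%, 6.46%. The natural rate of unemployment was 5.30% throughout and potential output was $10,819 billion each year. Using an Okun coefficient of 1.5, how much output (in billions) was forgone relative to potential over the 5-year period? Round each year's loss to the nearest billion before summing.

$2,255 billion

Year 1997: gap = -1.5 × (6.75 - 5.3) = -2.175%, loss ≈ 10819 × 2.175/100 ≈ 235.
Year 1998: gap = -1.5 × (9.53 - 5.3) = -6.345%, loss ≈ 10819 × 6.345/100 ≈ 686.
Year 1999: gap = -1.5 × (7.58 - 5.3) = -3.42%, loss ≈ 10819 × 3.42/100 ≈ 370.
Year 2000: gap = -1.5 × (10.08 - 5.3) = -7.17%, loss ≈ 10819 × 7.17/100 ≈ 776.
Year 2001: gap = -1.5 × (6.46 - 5.3) = -1.74%, loss ≈ 10819 × 1.74/100 ≈ 188.
Total lost output = 235 + 686 + 370 + 776 + 188 = 2255 billion.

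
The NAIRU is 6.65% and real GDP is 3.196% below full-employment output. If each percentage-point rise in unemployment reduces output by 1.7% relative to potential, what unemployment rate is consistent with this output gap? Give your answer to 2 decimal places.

8.53%

From Okun's law, u - u* = -(output gap)/β = -(-3.196)/1.7 = 1.88 points.
So u = 6.65 + 1.88 = 8.53%.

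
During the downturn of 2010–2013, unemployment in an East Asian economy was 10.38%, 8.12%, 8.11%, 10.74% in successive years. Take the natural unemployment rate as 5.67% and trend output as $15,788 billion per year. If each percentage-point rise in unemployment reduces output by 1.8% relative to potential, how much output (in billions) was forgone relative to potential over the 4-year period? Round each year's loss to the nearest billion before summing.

$4,169 billion

Year 2010: gap = -1.8 × (10.38 - 5.67) = -8.478%, loss ≈ 15788 × 8.478/100 ≈ 1339.
Year 2011: gap = -1.8 × (8.12 - 5.67) = -4.41%, loss ≈ 15788 × 4.41/100 ≈ 696.
Year 2012: gap = -1.8 × (8.11 - 5.67) = -4.392%, loss ≈ 15788 × 4.392/100 ≈ 693.
Year 2013: gap = -1.8 × (10.74 - 5.67) = -9.126%, loss ≈ 15788 × 9.126/100 ≈ 1441.
Total lost output = 1339 + 696 + 693 + 1441 = 4169 billion.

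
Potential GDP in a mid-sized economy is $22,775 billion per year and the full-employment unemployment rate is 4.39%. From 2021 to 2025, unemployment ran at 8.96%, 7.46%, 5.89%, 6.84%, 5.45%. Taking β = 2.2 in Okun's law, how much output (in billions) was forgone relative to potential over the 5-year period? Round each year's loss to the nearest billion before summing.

Year 2021: gap = -2.2 × (8.96 - 4.39) = -10.054%, loss ≈ 22775 × 10.054/100 ≈ 2290.
Year 2022: gap = -2.2 × (7.46 - 4.39) = -6.754%, loss ≈ 22775 × 6.754/100 ≈ 1538.
Year 2023: gap = -2.2 × (5.89 - 4.39) = -3.3%, loss ≈ 22775 × 3.3/100 ≈ 752.
Year 2024: gap = -2.2 × (6.84 - 4.39) = -5.39%, loss ≈ 22775 × 5.39/100 ≈ 1228.
Year 2025: gap = -2.2 × (5.45 - 4.39) = -2.332%, loss ≈ 22775 × 2.332/100 ≈ 531.
Total lost output = 2290 + 1538 + 752 + 1228 + 531 = 6339 billion.

$6,339 billion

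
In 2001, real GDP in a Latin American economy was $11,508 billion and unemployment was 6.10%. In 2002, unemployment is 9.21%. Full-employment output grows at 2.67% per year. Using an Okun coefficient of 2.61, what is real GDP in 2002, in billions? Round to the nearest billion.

$10,881 billion

Δu = 9.21 - 6.1 = 3.11 points.
Okun's law (growth form): g_Y = g_Y* - β × Δu = 2.67 - 2.61 × (3.11) = 2.67 - 8.1171 = -5.4471%.
Real GDP in the next year = 11508 × (1 - 5.4471/100) = 11508 × 0.945529 ≈ 10881 billion.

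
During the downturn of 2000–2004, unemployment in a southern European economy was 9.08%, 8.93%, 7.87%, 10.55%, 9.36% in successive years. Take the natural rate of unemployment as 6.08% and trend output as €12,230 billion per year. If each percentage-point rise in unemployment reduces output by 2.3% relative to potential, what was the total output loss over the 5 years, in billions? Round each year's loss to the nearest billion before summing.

Year 2000: gap = -2.3 × (9.08 - 6.08) = -6.9%, loss ≈ 12230 × 6.9/100 ≈ 844.
Year 2001: gap = -2.3 × (8.93 - 6.08) = -6.555%, loss ≈ 12230 × 6.555/100 ≈ 802.
Year 2002: gap = -2.3 × (7.87 - 6.08) = -4.117%, loss ≈ 12230 × 4.117/100 ≈ 504.
Year 2003: gap = -2.3 × (10.55 - 6.08) = -10.281%, loss ≈ 12230 × 10.281/100 ≈ 1257.
Year 2004: gap = -2.3 × (9.36 - 6.08) = -7.544%, loss ≈ 12230 × 7.544/100 ≈ 923.
Total lost output = 844 + 802 + 504 + 1257 + 923 = 4330 billion.

€4,330 billion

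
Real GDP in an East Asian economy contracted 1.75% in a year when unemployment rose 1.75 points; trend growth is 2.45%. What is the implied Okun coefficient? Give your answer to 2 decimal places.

Growth form: g_Y = g_Y* - β × Δu, so β = (g_Y* - g_Y)/Δu.
β = (2.45 + 1.75)/1.75 = 4.2/1.75 = 2.40.

β ≈ 2.40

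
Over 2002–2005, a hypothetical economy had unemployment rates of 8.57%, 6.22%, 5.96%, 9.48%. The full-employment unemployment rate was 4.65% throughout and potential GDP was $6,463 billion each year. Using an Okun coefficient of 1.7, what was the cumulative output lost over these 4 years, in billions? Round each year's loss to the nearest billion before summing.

Year 2002: gap = -1.7 × (8.57 - 4.65) = -6.664%, loss ≈ 6463 × 6.664/100 ≈ 431.
Year 2003: gap = -1.7 × (6.22 - 4.65) = -2.669%, loss ≈ 6463 × 2.669/100 ≈ 172.
Year 2004: gap = -1.7 × (5.96 - 4.65) = -2.227%, loss ≈ 6463 × 2.227/100 ≈ 144.
Year 2005: gap = -1.7 × (9.48 - 4.65) = -8.211%, loss ≈ 6463 × 8.211/100 ≈ 531.
Total lost output = 431 + 172 + 144 + 531 = 1278 billion.

$1,278 billion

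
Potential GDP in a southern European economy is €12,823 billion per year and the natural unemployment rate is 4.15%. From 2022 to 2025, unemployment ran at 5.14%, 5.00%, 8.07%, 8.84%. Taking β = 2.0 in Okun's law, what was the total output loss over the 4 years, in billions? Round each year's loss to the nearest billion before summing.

Year 2022: gap = -2.0 × (5.14 - 4.15) = -1.98%, loss ≈ 12823 × 1.98/100 ≈ 254.
Year 2023: gap = -2.0 × (5 - 4.15) = -1.7%, loss ≈ 12823 × 1.7/100 ≈ 218.
Year 2024: gap = -2.0 × (8.07 - 4.15) = -7.84%, loss ≈ 12823 × 7.84/100 ≈ 1005.
Year 2025: gap = -2.0 × (8.84 - 4.15) = -9.38%, loss ≈ 12823 × 9.38/100 ≈ 1203.
Total lost output = 254 + 218 + 1005 + 1203 = 2680 billion.

€2,680 billion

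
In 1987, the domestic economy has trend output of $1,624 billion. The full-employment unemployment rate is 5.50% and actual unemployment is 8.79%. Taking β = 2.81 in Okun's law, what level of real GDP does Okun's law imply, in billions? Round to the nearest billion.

Unemployment gap = 8.79 - 5.5 = 3.29 points, so the output gap is -2.81 × 3.29 = -9.2449%.
Actual GDP = 1624 × (1 - 9.2449/100) = 1624 × 0.907551 ≈ 1474 billion.

$1,474 billion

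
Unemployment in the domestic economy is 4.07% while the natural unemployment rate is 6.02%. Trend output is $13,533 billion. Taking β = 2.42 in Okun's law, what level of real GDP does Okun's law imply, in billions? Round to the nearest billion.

Unemployment gap = 4.07 - 6.02 = -1.95 points, so the output gap is -2.42 × (-1.95) = 4.719%.
Actual GDP = 13533 × (1 + 4.719/100) = 13533 × 1.04719 ≈ 14172 billion.

$14,172 billion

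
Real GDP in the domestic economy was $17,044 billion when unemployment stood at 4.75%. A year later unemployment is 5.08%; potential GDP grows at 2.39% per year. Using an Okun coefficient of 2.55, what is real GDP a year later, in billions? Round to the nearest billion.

$17,308 billion

Δu = 5.08 - 4.75 = 0.33 points.
Okun's law (growth form): g_Y = g_Y* - β × Δu = 2.39 - 2.55 × (0.33) = 2.39 - 0.8415 = 1.5485%.
Real GDP in the next year = 17044 × (1 + 1.5485/100) = 17044 × 1.015485 ≈ 17308 billion.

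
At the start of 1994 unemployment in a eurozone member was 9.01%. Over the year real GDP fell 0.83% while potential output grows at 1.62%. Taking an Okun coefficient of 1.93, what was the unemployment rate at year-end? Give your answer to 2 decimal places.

Growth-rate Okun's law: g_Y = g_Y* - β × Δu, so Δu = (g_Y* - g_Y)/β.
Δu = (1.62 + 0.83)/1.93 = 2.45/1.93 = 1.27 percentage points.
Year-end unemployment = 9.01 + 1.27 = 10.28%.

10.28%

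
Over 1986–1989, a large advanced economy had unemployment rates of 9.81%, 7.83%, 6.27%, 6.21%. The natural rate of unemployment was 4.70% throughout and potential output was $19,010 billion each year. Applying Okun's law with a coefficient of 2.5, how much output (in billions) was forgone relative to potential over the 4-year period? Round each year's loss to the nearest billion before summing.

$5,381 billion

Year 1986: gap = -2.5 × (9.81 - 4.7) = -12.775%, loss ≈ 19010 × 12.775/100 ≈ 2429.
Year 1987: gap = -2.5 × (7.83 - 4.7) = -7.825%, loss ≈ 19010 × 7.825/100 ≈ 1488.
Year 1988: gap = -2.5 × (6.27 - 4.7) = -3.925%, loss ≈ 19010 × 3.925/100 ≈ 746.
Year 1989: gap = -2.5 × (6.21 - 4.7) = -3.775%, loss ≈ 19010 × 3.775/100 ≈ 718.
Total lost output = 2429 + 1488 + 746 + 718 = 5381 billion.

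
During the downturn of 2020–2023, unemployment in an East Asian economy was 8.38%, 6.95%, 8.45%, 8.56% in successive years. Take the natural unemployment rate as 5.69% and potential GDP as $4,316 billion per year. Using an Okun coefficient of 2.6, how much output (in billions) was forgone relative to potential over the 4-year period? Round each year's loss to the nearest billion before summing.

Year 2020: gap = -2.6 × (8.38 - 5.69) = -6.994%, loss ≈ 4316 × 6.994/100 ≈ 302.
Year 2021: gap = -2.6 × (6.95 - 5.69) = -3.276%, loss ≈ 4316 × 3.276/100 ≈ 141.
Year 2022: gap = -2.6 × (8.45 - 5.69) = -7.176%, loss ≈ 4316 × 7.176/100 ≈ 310.
Year 2023: gap = -2.6 × (8.56 - 5.69) = -7.462%, loss ≈ 4316 × 7.462/100 ≈ 322.
Total lost output = 302 + 141 + 310 + 322 = 1075 billion.

$1,075 billion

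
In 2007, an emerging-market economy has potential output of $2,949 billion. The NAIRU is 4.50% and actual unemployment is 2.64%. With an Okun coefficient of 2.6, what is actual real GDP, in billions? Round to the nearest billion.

$3,092 billion

Unemployment gap = 2.64 - 4.5 = -1.86 points, so the output gap is -2.6 × (-1.86) = 4.836%.
Actual GDP = 2949 × (1 + 4.836/100) = 2949 × 1.04836 ≈ 3092 billion.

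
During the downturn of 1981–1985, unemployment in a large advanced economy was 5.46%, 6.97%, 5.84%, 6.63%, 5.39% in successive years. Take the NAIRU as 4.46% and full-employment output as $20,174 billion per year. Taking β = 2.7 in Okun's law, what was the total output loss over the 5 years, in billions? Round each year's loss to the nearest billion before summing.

Year 1981: gap = -2.7 × (5.46 - 4.46) = -2.7%, loss ≈ 20174 × 2.7/100 ≈ 545.
Year 1982: gap = -2.7 × (6.97 - 4.46) = -6.777%, loss ≈ 20174 × 6.777/100 ≈ 1367.
Year 1983: gap = -2.7 × (5.84 - 4.46) = -3.726%, loss ≈ 20174 × 3.726/100 ≈ 752.
Year 1984: gap = -2.7 × (6.63 - 4.46) = -5.859%, loss ≈ 20174 × 5.859/100 ≈ 1182.
Year 1985: gap = -2.7 × (5.39 - 4.46) = -2.511%, loss ≈ 20174 × 2.511/100 ≈ 507.
Total lost output = 545 + 1367 + 752 + 1182 + 507 = 4353 billion.

$4,353 billion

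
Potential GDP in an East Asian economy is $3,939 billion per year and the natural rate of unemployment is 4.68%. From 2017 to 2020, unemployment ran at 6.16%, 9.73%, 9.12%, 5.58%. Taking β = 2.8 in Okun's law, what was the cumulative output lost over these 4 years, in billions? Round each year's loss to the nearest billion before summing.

$1,309 billion

Year 2017: gap = -2.8 × (6.16 - 4.68) = -4.144%, loss ≈ 3939 × 4.144/100 ≈ 163.
Year 2018: gap = -2.8 × (9.73 - 4.68) = -14.14%, loss ≈ 3939 × 14.14/100 ≈ 557.
Year 2019: gap = -2.8 × (9.12 - 4.68) = -12.432%, loss ≈ 3939 × 12.432/100 ≈ 490.
Year 2020: gap = -2.8 × (5.58 - 4.68) = -2.52%, loss ≈ 3939 × 2.52/100 ≈ 99.
Total lost output = 163 + 557 + 490 + 99 = 1309 billion.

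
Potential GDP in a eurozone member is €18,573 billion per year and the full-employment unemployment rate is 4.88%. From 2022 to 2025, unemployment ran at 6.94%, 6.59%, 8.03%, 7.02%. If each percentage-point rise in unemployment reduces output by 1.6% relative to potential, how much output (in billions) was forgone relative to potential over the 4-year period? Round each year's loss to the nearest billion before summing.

Year 2022: gap = -1.6 × (6.94 - 4.88) = -3.296%, loss ≈ 18573 × 3.296/100 ≈ 612.
Year 2023: gap = -1.6 × (6.59 - 4.88) = -2.736%, loss ≈ 18573 × 2.736/100 ≈ 508.
Year 2024: gap = -1.6 × (8.03 - 4.88) = -5.04%, loss ≈ 18573 × 5.04/100 ≈ 936.
Year 2025: gap = -1.6 × (7.02 - 4.88) = -3.424%, loss ≈ 18573 × 3.424/100 ≈ 636.
Total lost output = 612 + 508 + 936 + 636 = 2692 billion.

€2,692 billion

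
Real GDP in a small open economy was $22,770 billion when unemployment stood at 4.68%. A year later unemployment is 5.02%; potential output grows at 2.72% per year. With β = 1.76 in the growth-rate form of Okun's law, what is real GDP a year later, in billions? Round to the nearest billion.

Δu = 5.02 - 4.68 = 0.34 points.
Okun's law (growth form): g_Y = g_Y* - β × Δu = 2.72 - 1.76 × (0.34) = 2.72 - 0.5984 = 2.1216%.
Real GDP in the next year = 22770 × (1 + 2.1216/100) = 22770 × 1.021216 ≈ 23253 billion.

$23,253 billion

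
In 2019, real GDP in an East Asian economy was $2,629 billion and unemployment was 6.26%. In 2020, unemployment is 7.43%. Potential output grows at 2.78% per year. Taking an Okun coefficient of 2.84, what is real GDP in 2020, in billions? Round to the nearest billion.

Δu = 7.43 - 6.26 = 1.17 points.
Okun's law (growth form): g_Y = g_Y* - β × Δu = 2.78 - 2.84 × (1.17) = 2.78 - 3.3228 = -0.5428%.
Real GDP in the next year = 2629 × (1 - 0.5428/100) = 2629 × 0.994572 ≈ 2615 billion.

$2,615 billion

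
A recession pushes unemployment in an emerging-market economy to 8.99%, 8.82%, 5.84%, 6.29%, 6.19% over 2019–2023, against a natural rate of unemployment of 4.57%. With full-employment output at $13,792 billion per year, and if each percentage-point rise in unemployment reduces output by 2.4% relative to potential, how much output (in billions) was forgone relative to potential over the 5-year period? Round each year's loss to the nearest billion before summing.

$4,395 billion

Year 2019: gap = -2.4 × (8.99 - 4.57) = -10.608%, loss ≈ 13792 × 10.608/100 ≈ 1463.
Year 2020: gap = -2.4 × (8.82 - 4.57) = -10.2%, loss ≈ 13792 × 10.2/100 ≈ 1407.
Year 2021: gap = -2.4 × (5.84 - 4.57) = -3.048%, loss ≈ 13792 × 3.048/100 ≈ 420.
Year 2022: gap = -2.4 × (6.29 - 4.57) = -4.128%, loss ≈ 13792 × 4.128/100 ≈ 569.
Year 2023: gap = -2.4 × (6.19 - 4.57) = -3.888%, loss ≈ 13792 × 3.888/100 ≈ 536.
Total lost output = 1463 + 1407 + 420 + 569 + 536 = 4395 billion.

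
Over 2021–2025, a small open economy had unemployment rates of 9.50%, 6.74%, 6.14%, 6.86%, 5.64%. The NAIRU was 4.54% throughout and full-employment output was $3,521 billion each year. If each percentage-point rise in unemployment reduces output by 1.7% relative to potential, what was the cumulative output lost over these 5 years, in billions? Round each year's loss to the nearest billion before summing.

$730 billion

Year 2021: gap = -1.7 × (9.5 - 4.54) = -8.432%, loss ≈ 3521 × 8.432/100 ≈ 297.
Year 2022: gap = -1.7 × (6.74 - 4.54) = -3.74%, loss ≈ 3521 × 3.74/100 ≈ 132.
Year 2023: gap = -1.7 × (6.14 - 4.54) = -2.72%, loss ≈ 3521 × 2.72/100 ≈ 96.
Year 2024: gap = -1.7 × (6.86 - 4.54) = -3.944%, loss ≈ 3521 × 3.944/100 ≈ 139.
Year 2025: gap = -1.7 × (5.64 - 4.54) = -1.87%, loss ≈ 3521 × 1.87/100 ≈ 66.
Total lost output = 297 + 132 + 96 + 139 + 66 = 730 billion.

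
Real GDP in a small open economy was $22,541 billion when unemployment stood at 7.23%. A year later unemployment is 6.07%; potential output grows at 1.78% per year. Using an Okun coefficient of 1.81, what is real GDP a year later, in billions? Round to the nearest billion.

Δu = 6.07 - 7.23 = -1.16 points.
Okun's law (growth form): g_Y = g_Y* - β × Δu = 1.78 - 1.81 × (-1.16) = 1.78 + 2.0996 = 3.8796%.
Real GDP in the next year = 22541 × (1 + 3.8796/100) = 22541 × 1.038796 ≈ 23416 billion.

$23,416 billion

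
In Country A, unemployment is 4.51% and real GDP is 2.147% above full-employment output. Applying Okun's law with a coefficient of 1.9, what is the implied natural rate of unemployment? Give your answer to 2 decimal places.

5.64%

From Okun's law, u - u* = -(output gap)/β = -(2.147)/1.9 = -1.13 points.
So u* = 4.51 + 1.13 = 5.64%.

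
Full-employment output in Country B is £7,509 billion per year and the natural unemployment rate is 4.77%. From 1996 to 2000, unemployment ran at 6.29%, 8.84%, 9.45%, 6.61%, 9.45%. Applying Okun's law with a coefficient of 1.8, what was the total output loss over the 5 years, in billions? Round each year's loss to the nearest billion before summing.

£2,270 billion

Year 1996: gap = -1.8 × (6.29 - 4.77) = -2.736%, loss ≈ 7509 × 2.736/100 ≈ 205.
Year 1997: gap = -1.8 × (8.84 - 4.77) = -7.326%, loss ≈ 7509 × 7.326/100 ≈ 550.
Year 1998: gap = -1.8 × (9.45 - 4.77) = -8.424%, loss ≈ 7509 × 8.424/100 ≈ 633.
Year 1999: gap = -1.8 × (6.61 - 4.77) = -3.312%, loss ≈ 7509 × 3.312/100 ≈ 249.
Year 2000: gap = -1.8 × (9.45 - 4.77) = -8.424%, loss ≈ 7509 × 8.424/100 ≈ 633.
Total lost output = 205 + 550 + 633 + 249 + 633 = 2270 billion.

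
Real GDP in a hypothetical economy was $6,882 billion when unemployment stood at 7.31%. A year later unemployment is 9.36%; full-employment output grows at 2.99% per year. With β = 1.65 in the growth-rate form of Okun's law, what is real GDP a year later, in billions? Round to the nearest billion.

$6,855 billion

Δu = 9.36 - 7.31 = 2.05 points.
Okun's law (growth form): g_Y = g_Y* - β × Δu = 2.99 - 1.65 × (2.05) = 2.99 - 3.3825 = -0.3925%.
Real GDP in the next year = 6882 × (1 - 0.3925/100) = 6882 × 0.996075 ≈ 6855 billion.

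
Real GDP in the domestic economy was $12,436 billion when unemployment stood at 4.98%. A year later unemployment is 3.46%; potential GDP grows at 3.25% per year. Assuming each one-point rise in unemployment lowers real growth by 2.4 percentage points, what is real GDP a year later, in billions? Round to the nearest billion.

Δu = 3.46 - 4.98 = -1.52 points.
Okun's law (growth form): g_Y = g_Y* - β × Δu = 3.25 - 2.4 × (-1.52) = 3.25 + 3.648 = 6.898%.
Real GDP in the next year = 12436 × (1 + 6.898/100) = 12436 × 1.06898 ≈ 13294 billion.

$13,294 billion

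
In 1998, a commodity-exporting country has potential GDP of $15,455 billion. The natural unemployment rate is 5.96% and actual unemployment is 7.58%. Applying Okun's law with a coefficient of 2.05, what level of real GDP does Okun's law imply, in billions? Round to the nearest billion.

$14,942 billion

Unemployment gap = 7.58 - 5.96 = 1.62 points, so the output gap is -2.05 × 1.62 = -3.321%.
Actual GDP = 15455 × (1 - 3.321/100) = 15455 × 0.96679 ≈ 14942 billion.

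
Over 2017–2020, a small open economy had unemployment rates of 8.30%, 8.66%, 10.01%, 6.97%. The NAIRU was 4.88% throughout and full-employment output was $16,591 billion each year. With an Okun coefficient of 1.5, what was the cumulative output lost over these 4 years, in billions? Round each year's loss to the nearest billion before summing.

Year 2017: gap = -1.5 × (8.3 - 4.88) = -5.13%, loss ≈ 16591 × 5.13/100 ≈ 851.
Year 2018: gap = -1.5 × (8.66 - 4.88) = -5.67%, loss ≈ 16591 × 5.67/100 ≈ 941.
Year 2019: gap = -1.5 × (10.01 - 4.88) = -7.695%, loss ≈ 16591 × 7.695/100 ≈ 1277.
Year 2020: gap = -1.5 × (6.97 - 4.88) = -3.135%, loss ≈ 16591 × 3.135/100 ≈ 520.
Total lost output = 851 + 941 + 1277 + 520 = 3589 billion.

$3,589 billion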